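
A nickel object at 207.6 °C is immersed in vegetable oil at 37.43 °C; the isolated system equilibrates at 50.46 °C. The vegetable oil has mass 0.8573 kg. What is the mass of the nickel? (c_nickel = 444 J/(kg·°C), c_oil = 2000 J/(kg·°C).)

Conservation of energy gives ΣQ = 0:
m×444×(50.46 − 207.6) + 0.8573×2000×(50.46 − 37.43) = 0
-69770 m = -22341
m = -22341/-69770 ≈ 0.3202 kg

m ≈ 0.32 kg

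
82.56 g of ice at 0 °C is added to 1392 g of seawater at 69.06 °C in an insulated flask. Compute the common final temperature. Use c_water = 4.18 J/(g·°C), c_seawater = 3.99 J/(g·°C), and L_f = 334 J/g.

Heat gained plus heat lost sum to zero:
latent heat to melt: 82.56·334 = 27575; meltwater 0→T: 82.56·4.18·T = 345.1 T; seawater: 5554.1(T − 69.06)
5899.2 T = 383565 − 27575 = 355990
T ≈ 60.35 °C. Since T > 0 °C, the all-ice-melts assumption holds.

T_f ≈ 60.3 °C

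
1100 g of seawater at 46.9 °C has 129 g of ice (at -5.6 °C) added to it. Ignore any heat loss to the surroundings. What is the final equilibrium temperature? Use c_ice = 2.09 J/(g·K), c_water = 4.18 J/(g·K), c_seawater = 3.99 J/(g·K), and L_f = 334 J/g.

T_f ≈ 32.7 °C

Let T be the final temperature. ΣQ_i = 0:
ice -5.6→0 °C: 129·2.09·5.6 = 1509.8
  latent heat to melt: 129·334 = 43086
  warm the meltwater: 539.22 T
  seawater cools: 1100·3.99·(T − 46.9) = 4389(T − 46.9)
4928.2 T = 205844 − 44596 = 161248
T ≈ 32.72 °C — above 0 °C, consistent with complete melting.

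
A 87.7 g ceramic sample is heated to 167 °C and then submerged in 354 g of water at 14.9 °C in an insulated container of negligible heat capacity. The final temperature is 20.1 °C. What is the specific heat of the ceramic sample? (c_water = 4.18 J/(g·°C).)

c ≈ 0.597 J/(g·°C)

Taking heat into each body as positive, Σ m c ΔT = 0:
87.7·c·(20.1 − 167) + 354·4.18·(20.1 − 14.9) = 0
-12883 c = -7694.5
c = -7694.5/-12883 ≈ 0.5973 J/(g·°C)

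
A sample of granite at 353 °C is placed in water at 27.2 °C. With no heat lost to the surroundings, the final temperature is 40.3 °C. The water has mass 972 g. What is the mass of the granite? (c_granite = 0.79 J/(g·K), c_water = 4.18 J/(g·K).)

|Q_granite| = |Q_water|:
m·0.79·(353 − 40.3) = 972·4.18·(40.3 − 27.2)
247.03 m = 53225  ⇒  m ≈ 215.5 g

m ≈ 215 g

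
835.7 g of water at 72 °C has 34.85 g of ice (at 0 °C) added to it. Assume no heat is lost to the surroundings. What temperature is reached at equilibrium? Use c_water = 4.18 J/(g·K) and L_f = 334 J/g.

T_f ≈ 65.9 °C

Sum of m c ΔT and latent-heat terms is zero:
fusion: m_ice L_f = 34.85×334 = 11640; meltwater 0→T: 34.85×4.18×T = 145.67 T; water cools: 835.7×4.18×(T − 72) = 3493.2(T − 72)
3638.9 T = 251512 − 11640 = 239872
T ≈ 65.92 °C. Since T > 0 °C, the all-ice-melts assumption holds.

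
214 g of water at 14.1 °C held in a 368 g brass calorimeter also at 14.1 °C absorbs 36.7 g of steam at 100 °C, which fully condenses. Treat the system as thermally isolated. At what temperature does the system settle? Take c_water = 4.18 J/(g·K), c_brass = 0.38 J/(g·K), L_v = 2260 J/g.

T_f ≈ 95.0 °C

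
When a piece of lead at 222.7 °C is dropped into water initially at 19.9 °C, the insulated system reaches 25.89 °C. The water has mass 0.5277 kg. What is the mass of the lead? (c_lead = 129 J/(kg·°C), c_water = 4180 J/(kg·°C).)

m ≈ 0.52 kg

Setting the total heat transfer to zero:
m×129×(25.89 − 222.7) + 0.5277×4180×(25.89 − 19.9) = 0
-25388 m = -13213
m = -13213/-25388 ≈ 0.5204 kg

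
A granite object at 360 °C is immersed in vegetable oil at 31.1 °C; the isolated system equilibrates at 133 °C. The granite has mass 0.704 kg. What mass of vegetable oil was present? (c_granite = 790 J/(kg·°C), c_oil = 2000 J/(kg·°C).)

m ≈ 0.619 kg

Setting the total heat transfer to zero:
0.704·790·(133 − 360) + m·2000·(133 − 31.1) = 0
203800 m = 126248
m = 126248/203800 ≈ 0.6195 kg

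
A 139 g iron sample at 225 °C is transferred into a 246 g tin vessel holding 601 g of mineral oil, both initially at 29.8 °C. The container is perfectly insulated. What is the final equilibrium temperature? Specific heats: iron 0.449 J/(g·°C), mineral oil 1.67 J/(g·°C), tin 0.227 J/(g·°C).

T_f ≈ 40.7 °C

Net heat exchanged in the isolated system is zero:
139*0.449*(T − 225) + 601*1.67*(T − 29.8) + 246*0.227*(T − 29.8) = 0
1121.9 T = 45616
T = 45616/1121.9 ≈ 40.66 °C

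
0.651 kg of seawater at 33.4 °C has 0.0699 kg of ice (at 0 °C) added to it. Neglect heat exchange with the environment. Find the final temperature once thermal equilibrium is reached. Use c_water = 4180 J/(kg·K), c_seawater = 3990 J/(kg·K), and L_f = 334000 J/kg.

Energy balance with sensible and latent terms:
latent heat to melt: 0.0699×334000 = 23347; meltwater 0→T: 0.0699×4180×T = 292.18 T; seawater cools: 0.651×3990×(T − 33.4) = 2597.5(T − 33.4)
2889.7 T = 86756 − 23347 = 63410
T ≈ 21.94 °C. Since T > 0 °C, the all-ice-melts assumption holds.

T_f ≈ 21.9 °C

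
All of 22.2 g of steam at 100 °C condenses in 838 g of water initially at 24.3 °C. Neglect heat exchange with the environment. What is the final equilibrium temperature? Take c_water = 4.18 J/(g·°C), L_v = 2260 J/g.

Heat gained plus heat lost sum to zero:
steam→water at 100 °C releases m L_v = 22.2×2260 = 50172; condensed water 100 °C→T: 92.8(T − 100); water warms: 838×4.18×(T − 24.3) = 3502.8(T − 24.3)
3595.6 T = 50172 + 9279.6 + 85119 = 144571
T ≈ 40.21 °C — below 100 °C, confirming all the steam condensed.

T_f ≈ 40.2 °C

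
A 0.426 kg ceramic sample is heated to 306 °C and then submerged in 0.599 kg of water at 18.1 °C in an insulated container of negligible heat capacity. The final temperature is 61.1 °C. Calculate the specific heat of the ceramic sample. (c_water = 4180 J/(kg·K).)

c ≈ 1030 J/(kg·K)

m_s c (T_s − T_f) = m_water c_water (T_f − T_0):
0.426×c×(306 − 61.1) = 0.599×4180×(61.1 − 18.1)
104.33 c = 107664  ⇒  c ≈ 1032 J/(kg·K)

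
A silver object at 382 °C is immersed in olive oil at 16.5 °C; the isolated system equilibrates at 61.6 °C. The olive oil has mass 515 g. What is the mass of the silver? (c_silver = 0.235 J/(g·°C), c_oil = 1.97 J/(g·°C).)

m ≈ 608 g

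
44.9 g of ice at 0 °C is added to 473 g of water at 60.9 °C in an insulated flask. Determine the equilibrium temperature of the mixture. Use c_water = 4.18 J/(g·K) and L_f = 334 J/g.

T_f ≈ 48.7 °C

Taking heat into each body as positive, Σ m c ΔT = 0:
latent heat to melt: 44.9×334 = 14997
  warm the meltwater: 187.68 T
  water: 1977.1(T − 60.9)
2164.8 T = 120408 − 14997 = 105411
T ≈ 48.69 °C — above 0 °C, consistent with complete melting.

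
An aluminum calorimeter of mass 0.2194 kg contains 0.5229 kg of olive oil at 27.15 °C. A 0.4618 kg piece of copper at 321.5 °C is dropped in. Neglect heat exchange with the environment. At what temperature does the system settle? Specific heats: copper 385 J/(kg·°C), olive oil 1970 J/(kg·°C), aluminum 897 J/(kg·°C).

T_f ≈ 64.4 °C

Energy conservation, ΣQ = 0:
0.4618×385×(T − 321.5) + 0.5229×1970×(T − 27.15) + 0.2194×897×(T − 27.15) = 0
177.79(T − 321.5) + 1030.1(T − 27.15) + 196.8(T − 27.15) = 0
1404.7 T = 90471
T = 90471/1404.7 ≈ 64.41 °C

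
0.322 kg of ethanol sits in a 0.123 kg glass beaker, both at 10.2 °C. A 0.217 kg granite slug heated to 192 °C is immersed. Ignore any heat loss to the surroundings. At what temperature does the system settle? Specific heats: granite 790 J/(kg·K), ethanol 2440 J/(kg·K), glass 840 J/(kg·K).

T_f ≈ 39.6 °C

T_f = Σ m_i c_i T_i / Σ m_i c_i:
T_f = (171.43×192 + 785.68×10.2 + 103.32×10.2) / (171.43 + 785.68 + 103.32)
    = 41982 / 1060.4 ≈ 39.59 °C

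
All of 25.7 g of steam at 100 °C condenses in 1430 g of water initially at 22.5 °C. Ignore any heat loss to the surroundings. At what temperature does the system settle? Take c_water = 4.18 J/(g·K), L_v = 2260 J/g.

T_f ≈ 33.4 °C

Energy conservation, ΣQ = 0:
condense steam: −25.7×2260 = −58082; condensate cools 100→T: 25.7×4.18×(T − 100) = 107.43(T − 100); original water: 5977.4(T − 22.5)
6084.8 T = 58082 + 10743 + 134492 = 203316
T ≈ 33.41 °C (< 100 °C, so full condensation is consistent).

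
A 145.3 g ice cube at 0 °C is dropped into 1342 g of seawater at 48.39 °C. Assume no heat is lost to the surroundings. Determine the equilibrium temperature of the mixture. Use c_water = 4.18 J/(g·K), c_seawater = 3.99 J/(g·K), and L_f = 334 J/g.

Energy balance with sensible and latent terms:
latent heat to melt: 145.3×334 = 48530; meltwater 0→T: 145.3×4.18×T = 607.35 T; seawater: 5354.6(T − 48.39)
5961.9 T = 259108 − 48530 = 210578
T ≈ 35.32 °C — above 0 °C, consistent with complete melting.

T_f ≈ 35.3 °C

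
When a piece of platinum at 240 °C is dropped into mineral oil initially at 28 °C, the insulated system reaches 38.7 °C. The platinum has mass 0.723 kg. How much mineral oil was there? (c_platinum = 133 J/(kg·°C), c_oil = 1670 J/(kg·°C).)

Net heat exchanged in the isolated system is zero:
0.723×133×(38.7 − 240) + m×1670×(38.7 − 28) = 0
17869 m = 19357
m = 19357/17869 ≈ 1.083 kg

m ≈ 1.08 kg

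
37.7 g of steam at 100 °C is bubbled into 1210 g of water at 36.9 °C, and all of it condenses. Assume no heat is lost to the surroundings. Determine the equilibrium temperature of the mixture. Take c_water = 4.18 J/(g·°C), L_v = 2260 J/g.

T_f ≈ 55.1 °C

Net heat exchanged in the isolated system is zero:
steam→water at 100 °C releases m L_v = 37.7×2260 = 85202
  condensate cools 100→T: 37.7×4.18×(T − 100) = 157.59(T − 100)
  water warms: 1210×4.18×(T − 36.9) = 5057.8(T − 36.9)
5215.4 T = 85202 + 15759 + 186633 = 287593
T ≈ 55.14 °C (< 100 °C, so full condensation is consistent).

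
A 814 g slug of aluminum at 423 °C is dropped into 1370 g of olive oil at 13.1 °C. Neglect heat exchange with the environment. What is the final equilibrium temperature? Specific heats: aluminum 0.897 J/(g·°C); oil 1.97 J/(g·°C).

T_f ≈ 100.4 °C

T_f is the heat-capacity-weighted average of the initial temperatures:
T_f = (730.16·423 + 2698.9·13.1) / (730.16 + 2698.9)
    = 344212 / 3429.1 ≈ 100.38 °C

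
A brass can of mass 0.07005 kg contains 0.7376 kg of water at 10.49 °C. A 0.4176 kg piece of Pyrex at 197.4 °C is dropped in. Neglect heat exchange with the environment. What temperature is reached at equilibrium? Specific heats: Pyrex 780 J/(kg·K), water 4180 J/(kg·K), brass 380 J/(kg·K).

Net heat exchanged in the isolated system is zero:
0.4176·780·(T − 197.4) + 0.7376·4180·(T − 10.49) + 0.07005·380·(T − 10.49) = 0
325.73(T − 197.4) + 3083.2(T − 10.49) + 26.62(T − 10.49) = 0
(325.73 + 3083.2 + 26.62) T = 325.73·197.4 + 3083.2·10.49 + 26.62·10.49
T ≈ 28.21 °C

T_f ≈ 28.2 °C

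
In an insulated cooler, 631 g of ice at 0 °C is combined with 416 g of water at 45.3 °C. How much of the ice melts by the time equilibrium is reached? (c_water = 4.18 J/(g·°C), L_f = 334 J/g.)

m_melted ≈ 236 g

Heat available from the water dropping to 0 °C: 416×4.18×45.3 = 78771 J.
To melt every bit of ice: 631×334 = 210754 J.
78771 J < 210754 J, so only part of the ice melts and the system sits at 0 °C.
m_melted×334 = 78771  ⇒  m_melted ≈ 235.8 g.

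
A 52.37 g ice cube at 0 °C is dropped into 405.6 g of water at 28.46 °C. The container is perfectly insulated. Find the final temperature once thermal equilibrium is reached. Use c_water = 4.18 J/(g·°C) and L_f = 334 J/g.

Net heat exchanged in the isolated system is zero:
fusion: m_ice L_f = 52.37×334 = 17492
  meltwater 0→T: 52.37×4.18×T = 218.91 T
  water: 1695.4(T − 28.46)
1914.3 T = 48251 − 17492 = 30760
T ≈ 16.07 °C (positive, so assuming full melt was valid).

T_f ≈ 16.1 °C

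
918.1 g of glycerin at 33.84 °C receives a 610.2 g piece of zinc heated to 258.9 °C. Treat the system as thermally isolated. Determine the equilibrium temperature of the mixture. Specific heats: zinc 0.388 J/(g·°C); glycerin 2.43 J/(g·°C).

T_f ≈ 55.4 °C

|Q_zinc| = |Q_glycerin|:
610.2*0.388*(258.9 − T) = 918.1*2.43*(T − 33.84)
236.76(258.9 − T) = 2231(T − 33.84)
2467.7 T = 136793  ⇒  T ≈ 55.43 °C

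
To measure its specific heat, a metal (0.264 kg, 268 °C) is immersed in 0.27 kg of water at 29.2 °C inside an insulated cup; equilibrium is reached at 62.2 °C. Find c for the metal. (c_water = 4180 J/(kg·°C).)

c ≈ 685 J/(kg·°C)

m_s c (T_s − T_f) = m_water c_water (T_f − T_0):
0.264×c×(268 − 62.2) = 0.27×4180×(62.2 − 29.2)
54.33 c = 37244  ⇒  c ≈ 685.5 J/(kg·°C)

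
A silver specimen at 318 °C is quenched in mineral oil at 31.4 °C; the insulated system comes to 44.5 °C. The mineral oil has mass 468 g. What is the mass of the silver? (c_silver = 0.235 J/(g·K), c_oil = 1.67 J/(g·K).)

m ≈ 159 g

Heat lost by the silver = heat gained by the oil:
m×0.235×(318 − 44.5) = 468×1.67×(44.5 − 31.4)
64.27 m = 10238  ⇒  m ≈ 159.3 g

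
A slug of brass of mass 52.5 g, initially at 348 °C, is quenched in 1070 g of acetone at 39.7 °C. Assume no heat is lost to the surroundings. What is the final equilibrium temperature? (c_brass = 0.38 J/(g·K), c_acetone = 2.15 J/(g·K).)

Let T be the final temperature. ΣQ_i = 0:
52.5·0.38·(T − 348) + 1070·2.15·(T − 39.7) = 0
(19.95 + 2300.5) T = 19.95·348 + 2300.5·39.7
T = 98272/2320.4 ≈ 42.35 °C

T_f ≈ 42.4 °C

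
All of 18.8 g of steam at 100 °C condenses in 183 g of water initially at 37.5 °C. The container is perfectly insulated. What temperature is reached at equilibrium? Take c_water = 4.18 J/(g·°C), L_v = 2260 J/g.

Heat gained plus heat lost sum to zero:
steam→water at 100 °C releases m L_v = 18.8·2260 = 42488
  condensed water 100 °C→T: 78.58(T − 100)
  original water: 764.94(T − 37.5)
843.52 T = 42488 + 7858.4 + 28685 = 79032
T ≈ 93.69 °C, under the boiling point, so the assumption holds.

T_f ≈ 93.7 °C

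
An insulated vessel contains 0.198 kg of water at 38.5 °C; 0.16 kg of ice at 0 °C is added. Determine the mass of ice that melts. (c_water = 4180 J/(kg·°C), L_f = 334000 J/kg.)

m_melted ≈ 0.0954 kg

Heat available from the water dropping to 0 °C: 0.198×4180×38.5 = 31864 J.
To melt every bit of ice: 0.16×334000 = 53440 J.
Since 31864 < 53440 J, not all the ice melts; equilibrium is at 0 °C.
m_melt = 31864 / L_f = 0.0954 kg.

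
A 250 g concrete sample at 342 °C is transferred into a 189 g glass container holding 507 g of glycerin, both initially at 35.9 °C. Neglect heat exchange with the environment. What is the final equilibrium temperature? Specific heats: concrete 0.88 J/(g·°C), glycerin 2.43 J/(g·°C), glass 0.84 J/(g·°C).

T_f ≈ 77.7 °C

Energy conservation, ΣQ = 0:
250×0.88×(T − 342) + 507×2.43×(T − 35.9) + 189×0.84×(T − 35.9) = 0
1610.8 T = 125169
T = 125169/1610.8 ≈ 77.71 °C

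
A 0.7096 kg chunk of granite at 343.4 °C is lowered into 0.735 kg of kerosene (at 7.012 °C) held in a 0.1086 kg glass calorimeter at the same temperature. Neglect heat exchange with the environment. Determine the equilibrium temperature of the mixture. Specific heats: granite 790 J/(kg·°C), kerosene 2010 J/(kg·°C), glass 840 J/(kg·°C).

T_f ≈ 95.6 °C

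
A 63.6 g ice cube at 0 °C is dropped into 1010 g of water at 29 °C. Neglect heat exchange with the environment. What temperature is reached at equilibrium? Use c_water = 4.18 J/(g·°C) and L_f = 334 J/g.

Conservation of energy gives ΣQ = 0:
latent heat to melt: 63.6×334 = 21242
  meltwater 0→T: 63.6×4.18×T = 265.85 T
  water: 4221.8(T − 29)
4487.6 T = 122432 − 21242 = 101190
T ≈ 22.55 °C — above 0 °C, consistent with complete melting.

T_f ≈ 22.5 °C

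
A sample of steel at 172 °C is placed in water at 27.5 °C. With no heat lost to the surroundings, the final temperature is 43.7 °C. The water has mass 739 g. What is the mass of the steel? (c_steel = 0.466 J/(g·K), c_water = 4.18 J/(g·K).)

m ≈ 837 g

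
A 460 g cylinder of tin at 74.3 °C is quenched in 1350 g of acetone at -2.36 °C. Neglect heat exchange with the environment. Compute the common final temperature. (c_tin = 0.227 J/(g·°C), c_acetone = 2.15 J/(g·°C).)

T_f ≈ 0.3 °C

Heat lost by the tin equals heat gained by the acetone:
460·0.227·(74.3 − T) = 1350·2.15·(T − (-2.36))
104.42(74.3 − T) = 2902.5(T − (-2.36))
3006.9 T = 908.51  ⇒  T ≈ 0.30 °C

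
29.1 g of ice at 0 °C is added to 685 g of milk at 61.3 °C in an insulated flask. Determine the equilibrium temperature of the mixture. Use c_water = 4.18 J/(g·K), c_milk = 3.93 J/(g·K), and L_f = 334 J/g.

T_f ≈ 55.2 °C

Setting the total heat transfer to zero:
melt ice: 29.1×334 = 9719.4; warm the meltwater: 121.64 T; milk: 2692.1(T − 61.3)
2813.7 T = 165023 − 9719.4 = 155303
T ≈ 55.20 °C (positive, so assuming full melt was valid).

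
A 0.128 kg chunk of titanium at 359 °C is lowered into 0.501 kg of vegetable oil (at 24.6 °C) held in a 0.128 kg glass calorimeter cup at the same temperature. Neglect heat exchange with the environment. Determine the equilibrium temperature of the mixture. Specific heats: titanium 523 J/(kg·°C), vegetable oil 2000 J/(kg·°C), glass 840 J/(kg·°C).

T_f ≈ 43.6 °C

T_f = Σ m_i c_i T_i / Σ m_i c_i:
T_f = (66.94×359 + 1002×24.6 + 107.52×24.6) / (66.94 + 1002 + 107.52)
    = 51327 / 1176.5 ≈ 43.63 °C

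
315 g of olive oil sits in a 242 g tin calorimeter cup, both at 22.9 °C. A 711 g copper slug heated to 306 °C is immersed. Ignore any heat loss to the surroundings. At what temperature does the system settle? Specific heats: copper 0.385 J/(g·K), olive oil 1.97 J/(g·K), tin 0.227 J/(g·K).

T_f ≈ 104.5 °C

Taking heat into each body as positive, Σ m c ΔT = 0:
711*0.385*(T − 306) + 315*1.97*(T − 22.9) + 242*0.227*(T − 22.9) = 0
(273.74 + 620.55 + 54.93) T = 273.74*306 + 620.55*22.9 + 54.93*22.9
T ≈ 104.54 °C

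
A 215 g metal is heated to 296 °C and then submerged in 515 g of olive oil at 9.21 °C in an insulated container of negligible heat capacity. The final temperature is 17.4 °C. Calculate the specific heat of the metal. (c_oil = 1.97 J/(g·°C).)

Taking heat into each body as positive, Σ m c ΔT = 0:
215×c×(17.4 − 296) + 515×1.97×(17.4 − 9.21) = 0
-59899 c = -8309.2
c = -8309.2/-59899 ≈ 0.1387 J/(g·°C)

c ≈ 0.139 J/(g·°C)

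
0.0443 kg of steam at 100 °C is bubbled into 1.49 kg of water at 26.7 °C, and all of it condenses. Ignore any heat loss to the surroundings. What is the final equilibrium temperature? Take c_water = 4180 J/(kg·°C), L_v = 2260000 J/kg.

T_f ≈ 44.4 °C

Setting the total heat transfer to zero:
condense steam: −0.0443·2260000 = −100118; condensate cools 100→T: 0.0443·4180·(T − 100) = 185.17(T − 100); original water: 6228.2(T − 26.7)
6413.4 T = 100118 + 18517 + 166293 = 284928
T ≈ 44.43 °C (< 100 °C, so full condensation is consistent).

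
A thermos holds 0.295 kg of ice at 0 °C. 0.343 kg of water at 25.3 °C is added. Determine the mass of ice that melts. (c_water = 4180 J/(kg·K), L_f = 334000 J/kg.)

Heat available from the water dropping to 0 °C: 0.343×4180×25.3 = 36274 J.
Fully melting the ice requires m_ice L_f = 0.295×334000 = 98530 J.
Since 36274 < 98530 J, not all the ice melts; equilibrium is at 0 °C.
Mass melted = 36274/334000 ≈ 0.1086 kg.

m_melted ≈ 0.109 kg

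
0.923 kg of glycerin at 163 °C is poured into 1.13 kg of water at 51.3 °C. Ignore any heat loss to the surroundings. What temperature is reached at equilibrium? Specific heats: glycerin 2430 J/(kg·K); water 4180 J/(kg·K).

T_f is the heat-capacity-weighted average of the initial temperatures:
T_f = (2242.9×163 + 4723.4×51.3) / (2242.9 + 4723.4)
    = 607901 / 6966.3 ≈ 87.26 °C

T_f ≈ 87.3 °C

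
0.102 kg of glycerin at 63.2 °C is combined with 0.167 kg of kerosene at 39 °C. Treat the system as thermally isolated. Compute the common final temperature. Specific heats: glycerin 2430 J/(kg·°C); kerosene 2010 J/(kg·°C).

T_f is the heat-capacity-weighted average of the initial temperatures:
T_f = (247.86·63.2 + 335.67·39) / (247.86 + 335.67)
    = 28756 / 583.53 ≈ 49.28 °C

T_f ≈ 49.3 °C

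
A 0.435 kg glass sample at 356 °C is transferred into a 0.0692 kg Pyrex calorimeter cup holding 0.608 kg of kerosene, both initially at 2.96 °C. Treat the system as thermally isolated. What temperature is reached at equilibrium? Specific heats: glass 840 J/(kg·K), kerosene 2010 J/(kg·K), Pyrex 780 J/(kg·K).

T_f ≈ 81.5 °C

Conservation of energy gives ΣQ = 0:
0.435·840·(T − 356) + 0.608·2010·(T − 2.96) + 0.0692·780·(T − 2.96) = 0
1641.5 T = 133860
T ≈ 81.55 °C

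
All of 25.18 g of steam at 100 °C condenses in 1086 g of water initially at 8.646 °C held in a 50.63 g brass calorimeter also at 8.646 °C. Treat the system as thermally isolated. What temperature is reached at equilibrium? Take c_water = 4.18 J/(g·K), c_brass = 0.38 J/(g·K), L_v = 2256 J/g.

T_f ≈ 22.9 °C

Conservation of energy gives ΣQ = 0:
latent heat released on condensation: 25.18×2256 = 56806
  condensed water 100 °C→T: 105.25(T − 100)
  water warms: 1086×4.18×(T − 8.646) = 4539.5(T − 8.646)
  brass cup: 50.63×0.38×(T − 8.646) = 19.24(T − 8.646)
4664 T = 56806 + 10525 + 39415 = 106746
T ≈ 22.89 °C (< 100 °C, so full condensation is consistent).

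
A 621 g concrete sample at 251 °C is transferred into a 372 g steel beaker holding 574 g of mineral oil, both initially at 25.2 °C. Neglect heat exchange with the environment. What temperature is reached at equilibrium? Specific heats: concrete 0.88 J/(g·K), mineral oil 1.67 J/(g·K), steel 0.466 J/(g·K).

T_f is the heat-capacity-weighted average of the initial temperatures:
T_f = (546.48×251 + 958.58×25.2 + 173.35×25.2) / (546.48 + 958.58 + 173.35)
    = 165691 / 1678.4 ≈ 98.72 °C

T_f ≈ 98.7 °C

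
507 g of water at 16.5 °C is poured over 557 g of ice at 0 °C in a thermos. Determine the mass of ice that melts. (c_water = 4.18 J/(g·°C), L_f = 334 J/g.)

Water can give up m c ΔT = 507·4.18·16.5 = 34968 J before reaching 0 °C.
To melt every bit of ice: 557·334 = 186038 J.
Since 34968 < 186038 J, not all the ice melts; equilibrium is at 0 °C.
Mass melted = 34968/334 ≈ 104.7 g.

m_melted ≈ 105 g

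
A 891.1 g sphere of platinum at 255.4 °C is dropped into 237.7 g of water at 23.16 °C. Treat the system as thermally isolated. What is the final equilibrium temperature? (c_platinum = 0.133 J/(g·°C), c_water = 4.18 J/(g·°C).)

T_f ≈ 47.9 °C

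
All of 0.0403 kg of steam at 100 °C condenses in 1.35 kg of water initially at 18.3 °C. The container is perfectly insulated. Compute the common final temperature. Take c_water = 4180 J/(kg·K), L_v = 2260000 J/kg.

T_f ≈ 36.3 °C

Net heat exchanged in the isolated system is zero:
steam→water at 100 °C releases m L_v = 0.0403·2260000 = 91078; condensed water 100 °C→T: 168.45(T − 100); original water: 5643(T − 18.3)
5811.5 T = 91078 + 16845 + 103267 = 211190
T ≈ 36.34 °C — below 100 °C, confirming all the steam condensed.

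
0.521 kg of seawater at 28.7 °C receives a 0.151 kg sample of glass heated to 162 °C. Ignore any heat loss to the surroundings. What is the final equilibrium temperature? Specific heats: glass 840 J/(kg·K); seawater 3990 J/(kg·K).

Heat lost by the glass equals heat gained by the seawater:
0.151×840×(162 − T) = 0.521×3990×(T − 28.7)
126.84(162 − T) = 2078.8(T − 28.7)
2205.6 T = 80209  ⇒  T ≈ 36.37 °C

T_f ≈ 36.4 °C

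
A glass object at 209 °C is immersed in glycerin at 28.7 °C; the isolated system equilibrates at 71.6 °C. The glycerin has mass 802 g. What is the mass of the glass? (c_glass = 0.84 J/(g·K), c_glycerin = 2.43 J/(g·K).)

|Q_glass| = |Q_glycerin|:
m·0.84·(209 − 71.6) = 802·2.43·(71.6 − 28.7)
115.42 m = 83606  ⇒  m ≈ 724.4 g

m ≈ 724 g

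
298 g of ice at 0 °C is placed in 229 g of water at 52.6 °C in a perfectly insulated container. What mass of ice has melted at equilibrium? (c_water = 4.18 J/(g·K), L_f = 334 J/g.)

m_melted ≈ 151 g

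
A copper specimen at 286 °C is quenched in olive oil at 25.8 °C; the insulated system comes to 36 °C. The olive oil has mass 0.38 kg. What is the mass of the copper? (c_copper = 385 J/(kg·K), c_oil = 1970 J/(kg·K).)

Heat gained plus heat lost sum to zero:
m×385×(36 − 286) + 0.38×1970×(36 − 25.8) = 0
-96250 m = -7635.7
m = -7635.7/-96250 ≈ 0.07933 kg

m ≈ 0.0793 kg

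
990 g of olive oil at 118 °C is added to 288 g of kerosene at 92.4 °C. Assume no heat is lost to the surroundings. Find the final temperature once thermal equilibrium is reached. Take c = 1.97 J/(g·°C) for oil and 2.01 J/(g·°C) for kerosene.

With ΣQ=0 the equilibrium temperature is the m·c-weighted mean:
T_f = (1950.3·118 + 578.88·92.4) / (1950.3 + 578.88)
    = 283624 / 2529.2 ≈ 112.14 °C

T_f ≈ 112.1 °C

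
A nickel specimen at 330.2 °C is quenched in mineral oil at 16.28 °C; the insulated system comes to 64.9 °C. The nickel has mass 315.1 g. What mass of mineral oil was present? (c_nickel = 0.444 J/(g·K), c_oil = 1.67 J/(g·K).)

m ≈ 457 g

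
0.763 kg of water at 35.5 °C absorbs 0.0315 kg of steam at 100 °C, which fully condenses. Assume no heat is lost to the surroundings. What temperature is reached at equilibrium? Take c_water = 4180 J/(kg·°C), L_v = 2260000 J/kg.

Energy conservation, ΣQ = 0:
condense steam: −0.0315·2260000 = −71190
  condensed water 100 °C→T: 131.67(T − 100)
  original water: 3189.3(T − 35.5)
3321 T = 71190 + 13167 + 113222 = 197579
T ≈ 59.49 °C (< 100 °C, so full condensation is consistent).

T_f ≈ 59.5 °C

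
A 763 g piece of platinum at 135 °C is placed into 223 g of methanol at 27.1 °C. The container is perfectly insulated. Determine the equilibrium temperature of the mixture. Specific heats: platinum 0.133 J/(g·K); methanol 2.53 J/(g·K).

T_f ≈ 43.5 °C

Heat gained plus heat lost sum to zero:
763×0.133×(T − 135) + 223×2.53×(T − 27.1) = 0
101.48(T − 135) + 564.19(T − 27.1) = 0
665.67 T = 28989
T = 28989 / 665.67 = 43.5 °C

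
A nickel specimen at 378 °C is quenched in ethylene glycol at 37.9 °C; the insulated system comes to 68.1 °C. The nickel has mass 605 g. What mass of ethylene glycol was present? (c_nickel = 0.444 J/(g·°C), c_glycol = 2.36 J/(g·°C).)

m ≈ 1170 g

Taking heat into each body as positive, Σ m c ΔT = 0:
605·0.444·(68.1 − 378) + m·2.36·(68.1 − 37.9) = 0
71.27 m = 83245
m = 83245/71.27 ≈ 1168 g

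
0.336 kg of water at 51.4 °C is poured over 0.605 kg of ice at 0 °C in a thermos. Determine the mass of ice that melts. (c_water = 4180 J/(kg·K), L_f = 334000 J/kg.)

m_melted ≈ 0.216 kg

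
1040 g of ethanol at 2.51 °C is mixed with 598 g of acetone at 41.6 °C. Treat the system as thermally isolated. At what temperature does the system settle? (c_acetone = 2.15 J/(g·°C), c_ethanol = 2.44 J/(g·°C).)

|Q_acetone| = |Q_ethanol|:
598·2.15·(41.6 − T) = 1040·2.44·(T − 2.51)
1285.7(41.6 − T) = 2537.6(T − 2.51)
3823.3 T = 59854  ⇒  T ≈ 15.66 °C

T_f ≈ 15.7 °C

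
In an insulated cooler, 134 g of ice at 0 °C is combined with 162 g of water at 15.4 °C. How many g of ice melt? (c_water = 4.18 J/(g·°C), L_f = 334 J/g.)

Cooling the water to 0 °C releases 162×4.18×15.4 = 10428 J.
Melting all 134 g of ice would need 134×334 = 44756 J.
10428 J < 44756 J, so only part of the ice melts and the system sits at 0 °C.
Mass melted = 10428/334 ≈ 31.22 g.

m_melted ≈ 31.2 g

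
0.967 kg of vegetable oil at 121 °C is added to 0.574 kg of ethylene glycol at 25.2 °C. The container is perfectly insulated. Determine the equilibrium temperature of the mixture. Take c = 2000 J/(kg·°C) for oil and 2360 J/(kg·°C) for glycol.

T_f ≈ 81.5 °C

Conservation of energy gives ΣQ = 0:
0.967×2000×(T − 121) + 0.574×2360×(T − 25.2) = 0
1934(T − 121) + 1354.6(T − 25.2) = 0
(1934 + 1354.6) T = 1934×121 + 1354.6×25.2
T ≈ 81.54 °C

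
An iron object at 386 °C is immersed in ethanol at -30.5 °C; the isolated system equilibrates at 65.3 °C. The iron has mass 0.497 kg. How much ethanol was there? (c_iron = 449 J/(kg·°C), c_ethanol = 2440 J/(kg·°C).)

m ≈ 0.306 kg

Heat lost by the iron = heat gained by the ethanol:
0.497×449×(386 − 65.3) = m×2440×(65.3 − (-30.5))
233752 m = 71565  ⇒  m ≈ 0.3062 kg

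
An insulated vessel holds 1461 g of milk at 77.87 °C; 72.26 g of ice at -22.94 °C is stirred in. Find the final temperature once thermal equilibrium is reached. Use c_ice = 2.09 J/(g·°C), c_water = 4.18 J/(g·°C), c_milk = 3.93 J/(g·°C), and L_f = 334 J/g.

T_f ≈ 69.4 °C

Energy conservation, ΣQ = 0:
warm ice to 0 °C: 72.26·2.09·(0 − (-22.94)) = 3464.5; melt ice: 72.26·334 = 24135; warm the meltwater: 302.05 T; milk: 5741.7(T − 77.87)
6043.8 T = 447109 − 27599 = 419509
T ≈ 69.41 °C — above 0 °C, consistent with complete melting.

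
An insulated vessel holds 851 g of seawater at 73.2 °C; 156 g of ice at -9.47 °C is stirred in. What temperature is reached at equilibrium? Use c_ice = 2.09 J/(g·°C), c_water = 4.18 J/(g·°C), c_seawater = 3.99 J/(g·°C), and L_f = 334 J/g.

Setting the total heat transfer to zero:
warm ice to 0 °C: 156·2.09·(0 − (-9.47)) = 3087.6
  fusion: m_ice L_f = 156·334 = 52104
  warm the meltwater: 652.08 T
  seawater: 3395.5(T − 73.2)
4047.6 T = 248550 − 55192 = 193358
T ≈ 47.77 °C. Since T > 0 °C, the all-ice-melts assumption holds.

T_f ≈ 47.8 °C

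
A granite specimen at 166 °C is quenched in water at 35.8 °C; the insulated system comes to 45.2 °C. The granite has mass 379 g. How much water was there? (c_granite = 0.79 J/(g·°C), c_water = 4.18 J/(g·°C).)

m ≈ 921 g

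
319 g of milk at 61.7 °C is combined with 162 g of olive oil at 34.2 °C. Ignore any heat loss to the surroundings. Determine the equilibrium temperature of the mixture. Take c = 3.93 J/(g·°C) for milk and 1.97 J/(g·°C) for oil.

T_f ≈ 56.1 °C

|Q_milk| = |Q_oil|:
319×3.93×(61.7 − T) = 162×1.97×(T − 34.2)
1253.7(61.7 − T) = 319.14(T − 34.2)
1572.8 T = 88266  ⇒  T ≈ 56.12 °C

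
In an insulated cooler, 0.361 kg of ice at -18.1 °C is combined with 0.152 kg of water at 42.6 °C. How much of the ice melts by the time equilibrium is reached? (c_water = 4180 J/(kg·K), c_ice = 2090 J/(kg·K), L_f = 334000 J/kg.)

Water can give up m c ΔT = 0.152·4180·42.6 = 27066 J before reaching 0 °C.
Of that, 0.361·2090·18.1 = 13656 J goes to bring the ice to 0 °C, leaving 13410 J.
To melt every bit of ice: 0.361·334000 = 120574 J.
That's not enough to melt it all — equilibrium is at 0 °C with ice remaining.
Mass melted = 13410/334000 ≈ 0.04015 kg.

m_melted ≈ 0.0401 kg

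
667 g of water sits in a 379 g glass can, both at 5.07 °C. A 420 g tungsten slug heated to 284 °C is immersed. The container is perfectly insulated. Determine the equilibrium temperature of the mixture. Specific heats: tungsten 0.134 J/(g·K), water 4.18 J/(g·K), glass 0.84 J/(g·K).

Conservation of energy gives ΣQ = 0:
420·0.134·(T − 284) + 667·4.18·(T − 5.07) + 379·0.84·(T − 5.07) = 0
56.28(T − 284) + 2788.1(T − 5.07) + 318.36(T − 5.07) = 0
(56.28 + 2788.1 + 318.36) T = 56.28·284 + 2788.1·5.07 + 318.36·5.07
T ≈ 10.03 °C

T_f ≈ 10.0 °C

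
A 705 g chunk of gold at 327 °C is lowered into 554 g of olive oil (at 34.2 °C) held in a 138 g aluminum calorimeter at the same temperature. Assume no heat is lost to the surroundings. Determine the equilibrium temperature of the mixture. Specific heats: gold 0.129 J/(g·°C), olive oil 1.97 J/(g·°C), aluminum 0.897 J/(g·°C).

T_f ≈ 54.6 °C

Conservation of energy gives ΣQ = 0:
705*0.129*(T − 327) + 554*1.97*(T − 34.2) + 138*0.897*(T − 34.2) = 0
90.95(T − 327) + 1091.4(T − 34.2) + 123.79(T − 34.2) = 0
1306.1 T = 71298
T = 71298 / 1306.1 = 54.6 °C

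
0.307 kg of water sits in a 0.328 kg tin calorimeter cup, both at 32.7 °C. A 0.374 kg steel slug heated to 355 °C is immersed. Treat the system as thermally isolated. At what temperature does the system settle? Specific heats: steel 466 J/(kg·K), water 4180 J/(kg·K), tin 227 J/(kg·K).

T_f ≈ 69.4 °C

T_f is the heat-capacity-weighted average of the initial temperatures:
T_f = (174.28×355 + 1283.3×32.7 + 74.46×32.7) / (174.28 + 1283.3 + 74.46)
    = 106268 / 1532 ≈ 69.37 °C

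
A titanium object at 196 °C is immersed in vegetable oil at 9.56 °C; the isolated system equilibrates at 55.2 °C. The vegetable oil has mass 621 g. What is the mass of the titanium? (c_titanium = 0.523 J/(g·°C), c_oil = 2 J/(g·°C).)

Conservation of energy gives ΣQ = 0:
m·0.523·(55.2 − 196) + 621·2·(55.2 − 9.56) = 0
-73.64 m = -56685
m = -56685/-73.64 ≈ 769.8 g

m ≈ 770 g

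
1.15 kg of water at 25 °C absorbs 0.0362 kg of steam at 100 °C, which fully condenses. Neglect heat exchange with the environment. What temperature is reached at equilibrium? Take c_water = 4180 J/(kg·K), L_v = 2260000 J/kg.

Energy balance with sensible and latent terms:
steam→water at 100 °C releases m L_v = 0.0362·2260000 = 81812; condensate cools 100→T: 0.0362·4180·(T − 100) = 151.32(T − 100); water warms: 1.15·4180·(T − 25) = 4807(T − 25)
4958.3 T = 81812 + 15132 + 120175 = 217119
T ≈ 43.79 °C, under the boiling point, so the assumption holds.

T_f ≈ 43.8 °C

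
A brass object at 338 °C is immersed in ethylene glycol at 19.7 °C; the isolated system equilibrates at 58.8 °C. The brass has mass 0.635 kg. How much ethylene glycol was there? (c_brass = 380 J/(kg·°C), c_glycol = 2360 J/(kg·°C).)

m ≈ 0.73 kg

Heat lost by the brass = heat gained by the glycol:
0.635·380·(338 − 58.8) = m·2360·(58.8 − 19.7)
92276 m = 67371  ⇒  m ≈ 0.7301 kg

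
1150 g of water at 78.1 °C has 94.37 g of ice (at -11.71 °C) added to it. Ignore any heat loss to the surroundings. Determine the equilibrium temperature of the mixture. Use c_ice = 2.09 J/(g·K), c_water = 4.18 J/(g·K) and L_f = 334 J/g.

T_f ≈ 65.7 °C

Energy balance with sensible and latent terms:
ice -11.71→0 °C: 94.37×2.09×11.71 = 2309.6
  fusion: m_ice L_f = 94.37×334 = 31520
  warm the meltwater: 394.47 T
  water cools: 1150×4.18×(T − 78.1) = 4807(T − 78.1)
5201.5 T = 375427 − 33829 = 341598
T ≈ 65.67 °C. Since T > 0 °C, the all-ice-melts assumption holds.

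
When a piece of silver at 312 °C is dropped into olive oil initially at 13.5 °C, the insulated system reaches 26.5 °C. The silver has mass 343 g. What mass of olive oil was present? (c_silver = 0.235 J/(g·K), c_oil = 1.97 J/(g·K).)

m ≈ 899 g

Heat lost by the silver = heat gained by the oil:
343×0.235×(312 − 26.5) = m×1.97×(26.5 − 13.5)
25.61 m = 23013  ⇒  m ≈ 898.6 g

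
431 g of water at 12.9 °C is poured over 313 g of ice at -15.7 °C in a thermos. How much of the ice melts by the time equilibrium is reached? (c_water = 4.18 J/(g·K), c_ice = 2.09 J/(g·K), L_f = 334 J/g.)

m_melted ≈ 38.8 g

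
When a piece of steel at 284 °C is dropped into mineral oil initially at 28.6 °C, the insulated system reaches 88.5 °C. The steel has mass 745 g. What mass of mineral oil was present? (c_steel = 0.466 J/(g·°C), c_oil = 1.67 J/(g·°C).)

m ≈ 678 g

|Q_steel| = |Q_oil|:
745×0.466×(284 − 88.5) = m×1.67×(88.5 − 28.6)
100.03 m = 67872  ⇒  m ≈ 678.5 g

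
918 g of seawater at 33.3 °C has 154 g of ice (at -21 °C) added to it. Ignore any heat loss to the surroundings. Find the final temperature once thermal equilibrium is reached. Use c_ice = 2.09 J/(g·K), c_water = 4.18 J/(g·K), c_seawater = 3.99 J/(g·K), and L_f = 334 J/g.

T_f ≈ 14.8 °C

Energy conservation, ΣQ = 0:
warm ice to 0 °C: 154·2.09·(0 − (-21)) = 6759.1
  latent heat to melt: 154·334 = 51436
  meltwater 0→T: 154·4.18·T = 643.72 T
  seawater: 3662.8(T − 33.3)
4306.5 T = 121972 − 58195 = 63777
T ≈ 14.81 °C (positive, so assuming full melt was valid).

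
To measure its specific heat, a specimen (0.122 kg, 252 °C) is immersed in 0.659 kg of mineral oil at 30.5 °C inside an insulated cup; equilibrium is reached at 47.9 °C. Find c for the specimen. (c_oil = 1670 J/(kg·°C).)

Conservation of energy gives ΣQ = 0:
0.122·c·(47.9 − 252) + 0.659·1670·(47.9 − 30.5) = 0
-24.9 c = -19149
c = -19149/-24.9 ≈ 769 J/(kg·°C)

c ≈ 769 J/(kg·°C)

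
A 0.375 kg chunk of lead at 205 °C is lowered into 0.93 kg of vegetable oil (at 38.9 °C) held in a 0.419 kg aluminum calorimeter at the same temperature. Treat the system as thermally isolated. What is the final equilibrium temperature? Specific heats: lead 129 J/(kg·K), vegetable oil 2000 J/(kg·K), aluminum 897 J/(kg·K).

Let T be the final temperature. ΣQ_i = 0:
0.375·129·(T − 205) + 0.93·2000·(T − 38.9) + 0.419·897·(T − 38.9) = 0
48.38(T − 205) + 1860(T − 38.9) + 375.84(T − 38.9) = 0
2284.2 T = 96891
T = 96891 / 2284.2 = 42.4 °C

T_f ≈ 42.4 °C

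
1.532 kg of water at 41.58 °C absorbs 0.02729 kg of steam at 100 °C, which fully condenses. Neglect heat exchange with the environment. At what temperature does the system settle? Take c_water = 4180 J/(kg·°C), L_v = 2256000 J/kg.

Sum of m c ΔT and latent-heat terms is zero:
condense steam: −0.02729·2256000 = −61566; condensed water 100 °C→T: 114.07(T − 100); original water: 6403.8(T − 41.58)
6517.8 T = 61566 + 11407 + 266268 = 339242
T ≈ 52.05 °C (< 100 °C, so full condensation is consistent).

T_f ≈ 52.0 °C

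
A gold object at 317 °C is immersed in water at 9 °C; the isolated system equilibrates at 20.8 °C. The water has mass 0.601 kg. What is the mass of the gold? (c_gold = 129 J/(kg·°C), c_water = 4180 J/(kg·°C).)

m ≈ 0.776 kg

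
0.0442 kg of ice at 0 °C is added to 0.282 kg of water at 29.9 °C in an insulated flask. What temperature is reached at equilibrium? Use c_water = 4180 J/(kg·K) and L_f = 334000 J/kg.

Setting the total heat transfer to zero:
melt ice: 0.0442×334000 = 14763; warm the meltwater: 184.76 T; water: 1178.8(T − 29.9)
1363.5 T = 35245 − 14763 = 20482
T ≈ 15.02 °C (positive, so assuming full melt was valid).

T_f ≈ 15.0 °C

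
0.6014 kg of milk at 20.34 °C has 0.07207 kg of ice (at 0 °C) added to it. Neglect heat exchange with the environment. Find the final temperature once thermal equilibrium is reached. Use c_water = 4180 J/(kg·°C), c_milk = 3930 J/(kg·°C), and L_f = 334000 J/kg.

T_f ≈ 9.0 °C

Net heat exchanged in the isolated system is zero:
latent heat to melt: 0.07207·334000 = 24071
  warm the meltwater: 301.25 T
  milk cools: 0.6014·3930·(T − 20.34) = 2363.5(T − 20.34)
2664.8 T = 48074 − 24071 = 24002
T ≈ 9.01 °C. Since T > 0 °C, the all-ice-melts assumption holds.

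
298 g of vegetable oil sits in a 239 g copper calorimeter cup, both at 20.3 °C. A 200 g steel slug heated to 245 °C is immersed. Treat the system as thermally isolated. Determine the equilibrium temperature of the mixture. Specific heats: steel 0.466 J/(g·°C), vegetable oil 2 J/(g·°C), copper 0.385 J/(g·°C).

With ΣQ=0 the equilibrium temperature is the m·c-weighted mean:
T_f = (93.2×245 + 596×20.3 + 92.02×20.3) / (93.2 + 596 + 92.02)
    = 36801 / 781.22 ≈ 47.11 °C

T_f ≈ 47.1 °C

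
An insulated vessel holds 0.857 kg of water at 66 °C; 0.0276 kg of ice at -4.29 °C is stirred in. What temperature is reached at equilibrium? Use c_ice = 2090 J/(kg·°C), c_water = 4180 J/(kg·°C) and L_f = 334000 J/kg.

T_f ≈ 61.4 °C

Taking heat into each body as positive, Σ m c ΔT = 0:
warm ice to 0 °C: 0.0276·2090·(0 − (-4.29)) = 247.46; fusion: m_ice L_f = 0.0276·334000 = 9218.4; meltwater 0→T: 0.0276·4180·T = 115.37 T; water cools: 0.857·4180·(T − 66) = 3582.3(T − 66)
3697.6 T = 236429 − 9465.9 = 226963
T ≈ 61.38 °C. Since T > 0 °C, the all-ice-melts assumption holds.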